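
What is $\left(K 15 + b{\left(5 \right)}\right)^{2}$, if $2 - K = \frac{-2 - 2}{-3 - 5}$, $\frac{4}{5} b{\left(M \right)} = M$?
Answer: $\frac{13225}{16} \approx 826.56$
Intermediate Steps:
$b{\left(M \right)} = \frac{5 M}{4}$
$K = \frac{3}{2}$ ($K = 2 - \frac{-2 - 2}{-3 - 5} = 2 - - \frac{4}{-8} = 2 - \left(-4\right) \left(- \frac{1}{8}\right) = 2 - \frac{1}{2} = \frac{3}{2} \approx 1.5$)
$\left(K 15 + b{\left(5 \right)}\right)^{2} = \left(\frac{3}{2} \cdot 15 + \frac{5}{4} \cdot 5\right)^{2} = \left(\frac{45}{2} + \frac{25}{4}\right)^{2} = \left(\frac{115}{4}\right)^{2} = \frac{13225}{16}$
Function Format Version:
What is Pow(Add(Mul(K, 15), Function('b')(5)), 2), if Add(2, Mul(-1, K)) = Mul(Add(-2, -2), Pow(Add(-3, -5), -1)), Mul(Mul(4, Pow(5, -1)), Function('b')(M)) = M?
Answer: Rational(13225, 16) ≈ 826.56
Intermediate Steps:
Function('b')(M) = Mul(Rational(5, 4), M)
K = Rational(3, 2) (K = Add(2, Mul(-1, Mul(Add(-2, -2), Pow(Add(-3, -5), -1)))) = Add(2, Mul(-1, Mul(-4, Pow(-8, -1)))) = Add(2, Mul(-1, Mul(-4, Rational(-1, 8)))) = Add(2, Mul(-1, Rational(1, 2))) = Add(2, Rational(-1, 2)) = Rational(3, 2) ≈ 1.5000)
Pow(Add(Mul(K, 15), Function('b')(5)), 2) = Pow(Add(Mul(Rational(3, 2), 15), Mul(Rational(5, 4), 5)), 2) = Pow(Add(Rational(45, 2), Rational(25, 4)), 2) = Pow(Rational(115, 4), 2) = Rational(13225, 16)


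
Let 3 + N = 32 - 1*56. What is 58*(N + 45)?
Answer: 1044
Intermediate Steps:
N = -27 (N = -3 + (32 - 1*56) = -3 + (32 - 56) = -3 - 24 = -27)
58*(N + 45) = 58*(-27 + 45) = 58*18 = 1044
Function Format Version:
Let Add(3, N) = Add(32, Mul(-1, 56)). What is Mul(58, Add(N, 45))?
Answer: 1044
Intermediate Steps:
N = -27 (N = Add(-3, Add(32, Mul(-1, 56))) = Add(-3, Add(32, -56)) = Add(-3, -24) = -27)
Mul(58, Add(N, 45)) = Mul(58, Add(-27, 45)) = Mul(58, 18) = 1044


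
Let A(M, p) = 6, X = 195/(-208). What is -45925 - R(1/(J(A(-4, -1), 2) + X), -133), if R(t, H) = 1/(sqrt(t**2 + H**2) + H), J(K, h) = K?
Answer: -12629413/256 - 81*sqrt(116057785)/256 ≈ -52742.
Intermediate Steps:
X = -15/16 (X = 195*(-1/208) = -15/16 ≈ -0.93750)
R(t, H) = 1/(H + sqrt(H**2 + t**2)) (R(t, H) = 1/(sqrt(H**2 + t**2) + H) = 1/(H + sqrt(H**2 + t**2)))
-45925 - R(1/(J(A(-4, -1), 2) + X), -133) = -45925 - 1/(-133 + sqrt((-133)**2 + (1/(6 - 15/16))**2)) = -45925 - 1/(-133 + sqrt(17689 + (1/(81/16))**2)) = -45925 - 1/(-133 + sqrt(17689 + (16/81)**2)) = -45925 - 1/(-133 + sqrt(17689 + 256/6561)) = -45925 - 1/(-133 + sqrt(116057785/6561)) = -45925 - 1/(-133 + sqrt(116057785)/81)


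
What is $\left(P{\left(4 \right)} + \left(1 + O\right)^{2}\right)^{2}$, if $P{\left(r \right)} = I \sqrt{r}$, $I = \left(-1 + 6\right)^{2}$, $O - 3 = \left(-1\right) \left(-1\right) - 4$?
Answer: $2601$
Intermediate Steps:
$O = 0$ ($O = 3 - 3 = 0$)
$I = 25$ ($I = 5^{2} = 25$)
$P{\left(r \right)} = 25 \sqrt{r}$
$\left(P{\left(4 \right)} + \left(1 + O\right)^{2}\right)^{2} = \left(25 \sqrt{4} + \left(1 + 0\right)^{2}\right)^{2} = \left(25 \cdot 2 + 1^{2}\right)^{2} = \left(50 + 1\right)^{2} = 51^{2} = 2601$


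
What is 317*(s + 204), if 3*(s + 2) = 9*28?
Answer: 90662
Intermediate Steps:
s = 82 (s = -2 + (9*28)/3 = -2 + (⅓)*252 = -2 + 84 = 82)
317*(s + 204) = 317*(82 + 204) = 317*286 = 90662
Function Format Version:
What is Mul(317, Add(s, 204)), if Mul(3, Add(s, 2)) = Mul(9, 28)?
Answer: 90662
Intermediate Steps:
s = 82 (s = Add(-2, Mul(Rational(1, 3), Mul(9, 28))) = Add(-2, Mul(Rational(1, 3), 252)) = Add(-2, 84) = 82)
Mul(317, Add(s, 204)) = Mul(317, Add(82, 204)) = Mul(317, 286) = 90662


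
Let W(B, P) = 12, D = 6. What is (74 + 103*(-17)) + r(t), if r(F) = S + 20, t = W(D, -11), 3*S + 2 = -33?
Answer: -5006/3 ≈ -1668.7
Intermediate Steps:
S = -35/3 (S = -⅔ + (⅓)*(-33) = -⅔ - 11 = -35/3 ≈ -11.667)
t = 12
r(F) = 25/3 (r(F) = -35/3 + 20 = 25/3)
(74 + 103*(-17)) + r(t) = (74 + 103*(-17)) + 25/3 = (74 - 1751) + 25/3 = -1677 + 25/3 = -5006/3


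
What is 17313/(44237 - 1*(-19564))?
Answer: 5771/21267 ≈ 0.27136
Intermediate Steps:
17313/(44237 - 1*(-19564)) = 17313/(44237 + 19564) = 17313/63801 = 17313*(1/63801) = 5771/21267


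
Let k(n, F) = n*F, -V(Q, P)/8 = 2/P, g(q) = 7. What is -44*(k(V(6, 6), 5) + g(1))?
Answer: 836/3 ≈ 278.67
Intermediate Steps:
V(Q, P) = -16/P
k(n, F) = F*n
-44*(k(V(6, 6), 5) + g(1)) = -44*(5*(-16/6) + 7) = -44*(5*(-16*1/6) + 7) = -44*(5*(-8/3) + 7) = -44*(-40/3 + 7) = -44*(-19/3) = 836/3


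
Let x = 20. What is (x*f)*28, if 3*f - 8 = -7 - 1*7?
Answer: -1120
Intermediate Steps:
f = -2 (f = 8/3 + (-7 - 1*7)/3 = 8/3 + (-7 - 7)/3 = 8/3 + (⅓)*(-14) = 8/3 - 14/3 = -2)
(x*f)*28 = (20*(-2))*28 = -40*28 = -1120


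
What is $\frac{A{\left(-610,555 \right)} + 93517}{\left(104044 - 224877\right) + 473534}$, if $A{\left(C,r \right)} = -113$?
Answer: $\frac{93404}{352701} \approx 0.26482$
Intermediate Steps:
$\frac{A{\left(-610,555 \right)} + 93517}{\left(104044 - 224877\right) + 473534} = \frac{-113 + 93517}{\left(104044 - 224877\right) + 473534} = \frac{93404}{-120833 + 473534} = \frac{93404}{352701}$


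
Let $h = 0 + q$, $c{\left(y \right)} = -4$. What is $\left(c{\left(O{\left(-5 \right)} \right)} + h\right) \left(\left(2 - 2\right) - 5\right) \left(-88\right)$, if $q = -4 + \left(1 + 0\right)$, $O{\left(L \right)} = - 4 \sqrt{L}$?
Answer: $-3080$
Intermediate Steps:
$q = -3$ ($q = -4 + 1 = -3$)
$h = -3$ ($h = 0 - 3 = -3$)
$\left(c{\left(O{\left(-5 \right)} \right)} + h\right) \left(\left(2 - 2\right) - 5\right) \left(-88\right) = \left(-4 - 3\right) \left(\left(2 - 2\right) - 5\right) \left(-88\right) = - 7 \left(0 - 5\right) \left(-88\right) = \left(-7\right) \left(-5\right) \left(-88\right) = 35 \left(-88\right) = -3080$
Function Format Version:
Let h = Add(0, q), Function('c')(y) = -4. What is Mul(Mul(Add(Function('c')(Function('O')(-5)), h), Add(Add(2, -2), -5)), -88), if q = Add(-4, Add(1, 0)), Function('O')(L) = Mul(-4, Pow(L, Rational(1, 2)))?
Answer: -3080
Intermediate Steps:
q = -3 (q = Add(-4, 1) = -3)
h = -3 (h = Add(0, -3) = -3)
Mul(Mul(Add(Function('c')(Function('O')(-5)), h), Add(Add(2, -2), -5)), -88) = Mul(Mul(Add(-4, -3), Add(Add(2, -2), -5)), -88) = Mul(Mul(-7, Add(0, -5)), -88) = Mul(Mul(-7, -5), -88) = Mul(35, -88) = -3080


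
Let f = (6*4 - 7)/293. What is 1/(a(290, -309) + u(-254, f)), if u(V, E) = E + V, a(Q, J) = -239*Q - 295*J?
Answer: 293/6326180 ≈ 4.6315e-5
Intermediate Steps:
a(Q, J) = -295*J - 239*Q
f = 17/293 (f = (24 - 7)*(1/293) = 17*(1/293) = 17/293 ≈ 0.058020)
1/(a(290, -309) + u(-254, f)) = 1/((-295*(-309) - 239*290) + (17/293 - 254)) = 1/((91155 - 69310) - 74405/293) = 1/(21845 - 74405/293) = 1/(6326180/293) = 293/6326180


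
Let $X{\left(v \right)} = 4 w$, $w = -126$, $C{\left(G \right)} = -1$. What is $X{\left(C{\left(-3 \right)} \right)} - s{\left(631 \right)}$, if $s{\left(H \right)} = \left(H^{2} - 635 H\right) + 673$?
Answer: $1347$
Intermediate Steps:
$s{\left(H \right)} = 673 + H^{2} - 635 H$
$X{\left(v \right)} = -504$ ($X{\left(v \right)} = 4 \left(-126\right) = -504$)
$X{\left(C{\left(-3 \right)} \right)} - s{\left(631 \right)} = -504 - \left(673 + 631^{2} - 400685\right) = -504 - \left(673 + 398161 - 400685\right) = -504 - -1851 = -504 + 1851 = 1347$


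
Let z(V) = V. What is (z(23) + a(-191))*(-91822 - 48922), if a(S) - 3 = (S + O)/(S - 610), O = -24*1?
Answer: -2961394504/801 ≈ -3.6971e+6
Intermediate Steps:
O = -24
a(S) = 3 + (-24 + S)/(-610 + S) (a(S) = 3 + (S - 24)/(S - 610) = 3 + (-24 + S)/(-610 + S))
(z(23) + a(-191))*(-91822 - 48922) = (23 + 2*(-927 + 2*(-191))/(-610 - 191))*(-91822 - 48922) = (23 + 2*(-927 - 382)/(-801))*(-140744) = (23 + 2*(-1/801)*(-1309))*(-140744) = (23 + 2618/801)*(-140744) = (21041/801)*(-140744) = -2961394504/801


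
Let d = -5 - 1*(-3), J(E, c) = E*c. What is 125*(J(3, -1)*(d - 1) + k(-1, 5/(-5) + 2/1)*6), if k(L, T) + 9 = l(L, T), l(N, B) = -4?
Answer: -8625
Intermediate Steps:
k(L, T) = -13 (k(L, T) = -9 - 4 = -13)
d = -2 (d = -5 + 3 = -2)
125*(J(3, -1)*(d - 1) + k(-1, 5/(-5) + 2/1)*6) = 125*((3*(-1))*(-2 - 1) - 13*6) = 125*(-3*(-3) - 78) = 125*(9 - 78) = 125*(-69) = -8625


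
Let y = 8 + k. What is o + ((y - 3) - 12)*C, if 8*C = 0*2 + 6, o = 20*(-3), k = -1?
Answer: -66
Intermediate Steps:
y = 7 (y = 8 - 1 = 7)
o = -60
C = ¾ (C = (0*2 + 6)/8 = (0 + 6)/8 = (⅛)*6 = ¾ ≈ 0.75000)
o + ((y - 3) - 12)*C = -60 + ((7 - 3) - 12)*(¾) = -60 + (4 - 12)*(¾) = -60 - 8*¾ = -60 - 6 = -66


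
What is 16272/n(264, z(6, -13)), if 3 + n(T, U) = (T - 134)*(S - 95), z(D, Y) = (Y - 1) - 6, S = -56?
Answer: -16272/19633 ≈ -0.82881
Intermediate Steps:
z(D, Y) = -7 + Y (z(D, Y) = (-1 + Y) - 6 = -7 + Y)
n(T, U) = 20231 - 151*T (n(T, U) = -3 + (T - 134)*(-56 - 95) = -3 + (-134 + T)*(-151) = -3 + (20234 - 151*T) = 20231 - 151*T)
16272/n(264, z(6, -13)) = 16272/(20231 - 151*264) = 16272/(20231 - 39864) = 16272/(-19633) = 16272*(-1/19633) = -16272/19633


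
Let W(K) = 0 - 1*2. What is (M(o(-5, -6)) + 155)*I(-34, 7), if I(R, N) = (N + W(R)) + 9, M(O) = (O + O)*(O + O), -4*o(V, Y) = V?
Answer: 4515/2 ≈ 2257.5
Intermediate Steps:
o(V, Y) = -V/4
W(K) = -2 (W(K) = 0 - 2 = -2)
M(O) = 4*O² (M(O) = (2*O)*(2*O) = 4*O²)
I(R, N) = 7 + N (I(R, N) = (N - 2) + 9 = (-2 + N) + 9 = 7 + N)
(M(o(-5, -6)) + 155)*I(-34, 7) = (4*(-¼*(-5))² + 155)*(7 + 7) = (4*(5/4)² + 155)*14 = (4*(25/16) + 155)*14 = (25/4 + 155)*14 = (645/4)*14 = 4515/2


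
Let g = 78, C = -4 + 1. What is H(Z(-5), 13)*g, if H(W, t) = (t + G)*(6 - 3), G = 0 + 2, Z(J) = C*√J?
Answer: 3510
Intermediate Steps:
C = -3
Z(J) = -3*√J
G = 2
H(W, t) = 6 + 3*t (H(W, t) = (t + 2)*(6 - 3) = (2 + t)*3 = 6 + 3*t)
H(Z(-5), 13)*g = (6 + 3*13)*78 = (6 + 39)*78 = 45*78 = 3510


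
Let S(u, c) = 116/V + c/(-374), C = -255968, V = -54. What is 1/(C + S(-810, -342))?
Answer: -5049/1292388661 ≈ -3.9067e-6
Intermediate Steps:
S(u, c) = -58/27 - c/374 (S(u, c) = 116/(-54) + c/(-374) = 116*(-1/54) + c*(-1/374) = -58/27 - c/374)
1/(C + S(-810, -342)) = 1/(-255968 + (-58/27 - 1/374*(-342))) = 1/(-255968 + (-58/27 + 171/187)) = 1/(-255968 - 6229/5049) = 1/(-1292388661/5049) = -5049/1292388661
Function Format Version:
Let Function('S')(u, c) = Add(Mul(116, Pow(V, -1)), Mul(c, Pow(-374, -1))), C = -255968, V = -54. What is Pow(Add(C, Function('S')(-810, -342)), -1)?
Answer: Rational(-5049, 1292388661) ≈ -3.9067e-6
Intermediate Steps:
Function('S')(u, c) = Add(Rational(-58, 27), Mul(Rational(-1, 374), c)) (Function('S')(u, c) = Add(Mul(116, Pow(-54, -1)), Mul(c, Pow(-374, -1))) = Add(Mul(116, Rational(-1, 54)), Mul(c, Rational(-1, 374))) = Add(Rational(-58, 27), Mul(Rational(-1, 374), c)))
Pow(Add(C, Function('S')(-810, -342)), -1) = Pow(Add(-255968, Add(Rational(-58, 27), Mul(Rational(-1, 374), -342))), -1) = Pow(Add(-255968, Add(Rational(-58, 27), Rational(171, 187))), -1) = Pow(Add(-255968, Rational(-6229, 5049)), -1) = Pow(Rational(-1292388661, 5049), -1) = Rational(-5049, 1292388661)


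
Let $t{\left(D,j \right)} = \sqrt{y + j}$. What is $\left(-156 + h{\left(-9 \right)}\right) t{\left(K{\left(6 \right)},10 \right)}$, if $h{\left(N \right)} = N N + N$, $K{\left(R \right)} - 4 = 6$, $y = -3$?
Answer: $- 84 \sqrt{7} \approx -222.24$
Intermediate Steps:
$K{\left(R \right)} = 10$ ($K{\left(R \right)} = 4 + 6 = 10$)
$h{\left(N \right)} = N + N^{2}$ ($h{\left(N \right)} = N^{2} + N = N + N^{2}$)
$t{\left(D,j \right)} = \sqrt{-3 + j}$
$\left(-156 + h{\left(-9 \right)}\right) t{\left(K{\left(6 \right)},10 \right)} = \left(-156 - 9 \left(1 - 9\right)\right) \sqrt{-3 + 10} = \left(-156 - -72\right) \sqrt{7} = \left(-156 + 72\right) \sqrt{7} = - 84 \sqrt{7}$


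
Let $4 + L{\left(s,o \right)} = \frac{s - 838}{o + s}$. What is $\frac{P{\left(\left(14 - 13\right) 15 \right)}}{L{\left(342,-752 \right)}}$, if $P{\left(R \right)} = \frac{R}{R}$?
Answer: $- \frac{205}{572} \approx -0.35839$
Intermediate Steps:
$L{\left(s,o \right)} = -4 + \frac{-838 + s}{o + s}$ ($L{\left(s,o \right)} = -4 + \frac{s - 838}{o + s} = -4 + \frac{-838 + s}{o + s}$)
$P{\left(R \right)} = 1$
$\frac{P{\left(\left(14 - 13\right) 15 \right)}}{L{\left(342,-752 \right)}} = 1 \frac{1}{\frac{1}{-752 + 342} \left(-838 - -3008 - 1026\right)} = 1 \frac{1}{\frac{1}{-410} \left(-838 + 3008 - 1026\right)} = 1 \frac{1}{\left(- \frac{1}{410}\right) 1144} = 1 \frac{1}{- \frac{572}{205}} = 1 \left(- \frac{205}{572}\right) = - \frac{205}{572}$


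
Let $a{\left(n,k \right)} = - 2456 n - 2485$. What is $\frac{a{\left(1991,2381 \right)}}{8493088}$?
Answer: $- \frac{4892381}{8493088} \approx -0.57604$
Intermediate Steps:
$a{\left(n,k \right)} = -2485 - 2456 n$
$\frac{a{\left(1991,2381 \right)}}{8493088} = \frac{-2485 - 4889896}{8493088} = \left(-2485 - 4889896\right) \frac{1}{8493088} = \left(-4892381\right) \frac{1}{8493088} = - \frac{4892381}{8493088}$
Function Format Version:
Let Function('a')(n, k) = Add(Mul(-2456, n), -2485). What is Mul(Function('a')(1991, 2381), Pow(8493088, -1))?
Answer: Rational(-4892381, 8493088) ≈ -0.57604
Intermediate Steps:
Function('a')(n, k) = Add(-2485, Mul(-2456, n))
Mul(Function('a')(1991, 2381), Pow(8493088, -1)) = Mul(Add(-2485, Mul(-2456, 1991)), Pow(8493088, -1)) = Mul(Add(-2485, -4889896), Rational(1, 8493088)) = Mul(-4892381, Rational(1, 8493088)) = Rational(-4892381, 8493088)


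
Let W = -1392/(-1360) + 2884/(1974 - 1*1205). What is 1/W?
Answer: 65365/312043 ≈ 0.20947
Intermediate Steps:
W = 312043/65365 (W = -1392*(-1/1360) + 2884/(1974 - 1205) = 87/85 + 2884/769 = 312043/65365 ≈ 4.7739)
1/W = 1/(312043/65365) = 65365/312043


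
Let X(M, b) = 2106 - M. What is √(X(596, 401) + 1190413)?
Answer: √1191923 ≈ 1091.8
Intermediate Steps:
√(X(596, 401) + 1190413) = √((2106 - 1*596) + 1190413) = √((2106 - 596) + 1190413) = √(1510 + 1190413) = √1191923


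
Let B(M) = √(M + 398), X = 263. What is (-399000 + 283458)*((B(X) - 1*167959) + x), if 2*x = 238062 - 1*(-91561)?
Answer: 363668445 - 115542*√661 ≈ 3.6070e+8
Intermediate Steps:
x = 329623/2 (x = (238062 - 1*(-91561))/2 = (238062 + 91561)/2 = (½)*329623 = 329623/2 ≈ 1.6481e+5)
B(M) = √(398 + M)
(-399000 + 283458)*((B(X) - 1*167959) + x) = (-399000 + 283458)*((√(398 + 263) - 1*167959) + 329623/2) = -115542*((√661 - 167959) + 329623/2) = -115542*((-167959 + √661) + 329623/2) = -115542*(-6295/2 + √661) = 363668445 - 115542*√661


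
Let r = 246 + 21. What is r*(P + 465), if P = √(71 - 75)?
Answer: 124155 + 534*I ≈ 1.2416e+5 + 534.0*I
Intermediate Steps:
P = 2*I (P = √(-4) = 2*I ≈ 2.0*I)
r = 267
r*(P + 465) = 267*(2*I + 465) = 267*(465 + 2*I) = 124155 + 534*I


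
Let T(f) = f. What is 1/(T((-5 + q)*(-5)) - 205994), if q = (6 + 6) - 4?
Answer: -1/206009 ≈ -4.8542e-6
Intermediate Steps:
q = 8 (q = 12 - 4 = 8)
1/(T((-5 + q)*(-5)) - 205994) = 1/((-5 + 8)*(-5) - 205994) = 1/(3*(-5) - 205994) = 1/(-15 - 205994) = 1/(-206009) = -1/206009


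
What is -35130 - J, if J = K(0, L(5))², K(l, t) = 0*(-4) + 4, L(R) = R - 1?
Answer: -35146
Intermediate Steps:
L(R) = -1 + R
K(l, t) = 4 (K(l, t) = 0 + 4 = 4)
J = 16 (J = 4² = 16)
-35130 - J = -35130 - 1*16 = -35130 - 16 = -35146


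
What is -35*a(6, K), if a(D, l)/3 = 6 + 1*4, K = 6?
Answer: -1050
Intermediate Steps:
a(D, l) = 30 (a(D, l) = 3*(6 + 1*4) = 3*(6 + 4) = 3*10 = 30)
-35*a(6, K) = -35*30 = -1050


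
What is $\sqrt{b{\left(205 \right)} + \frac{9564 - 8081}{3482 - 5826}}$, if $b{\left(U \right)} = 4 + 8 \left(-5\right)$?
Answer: $\frac{i \sqrt{50318062}}{1172} \approx 6.0525 i$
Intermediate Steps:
$b{\left(U \right)} = -36$ ($b{\left(U \right)} = 4 - 40 = -36$)
$\sqrt{b{\left(205 \right)} + \frac{9564 - 8081}{3482 - 5826}} = \sqrt{-36 + \frac{9564 - 8081}{3482 - 5826}} = \sqrt{-36 + \frac{1483}{-2344}} = \sqrt{-36 + 1483 \left(- \frac{1}{2344}\right)} = \sqrt{-36 - \frac{1483}{2344}} = \sqrt{- \frac{85867}{2344}} = \frac{i \sqrt{50318062}}{1172}$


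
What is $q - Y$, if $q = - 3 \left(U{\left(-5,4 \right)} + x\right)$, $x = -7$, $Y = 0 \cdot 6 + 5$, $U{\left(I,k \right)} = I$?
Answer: $31$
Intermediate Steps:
$Y = 5$ ($Y = 0 + 5 = 5$)
$q = 36$ ($q = - 3 \left(-5 - 7\right) = \left(-3\right) \left(-12\right) = 36$)
$q - Y = 36 - 5 = 31$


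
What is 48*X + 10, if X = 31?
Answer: 1498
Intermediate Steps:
48*X + 10 = 48*31 + 10 = 1488 + 10 = 1498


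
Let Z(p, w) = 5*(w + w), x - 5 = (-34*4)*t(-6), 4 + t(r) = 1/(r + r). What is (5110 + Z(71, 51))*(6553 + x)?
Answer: 119930800/3 ≈ 3.9977e+7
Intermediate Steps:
t(r) = -4 + 1/(2*r) (t(r) = -4 + 1/(r + r) = -4 + 1/(2*r))
x = 1681/3 (x = 5 + (-34*4)*(-4 + (1/2)/(-6)) = 5 - 136*(-4 + (1/2)*(-1/6)) = 5 - 136*(-4 - 1/12) = 5 - 136*(-49/12) = 5 + 1666/3 = 1681/3 ≈ 560.33)
Z(p, w) = 10*w (Z(p, w) = 5*(2*w) = 10*w)
(5110 + Z(71, 51))*(6553 + x) = (5110 + 10*51)*(6553 + 1681/3) = (5110 + 510)*(21340/3) = 5620*(21340/3) = 119930800/3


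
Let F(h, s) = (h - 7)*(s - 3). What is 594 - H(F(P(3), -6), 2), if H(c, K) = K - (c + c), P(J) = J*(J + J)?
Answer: 394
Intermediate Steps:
P(J) = 2*J² (P(J) = J*(2*J) = 2*J²)
F(h, s) = (-7 + h)*(-3 + s)
H(c, K) = K - 2*c
594 - H(F(P(3), -6), 2) = 594 - (2 - 2*(21 - 7*(-6) - 6*3² + (2*3²)*(-6))) = 594 - (2 - 2*(21 + 42 - 6*9 + (2*9)*(-6))) = 594 - (2 - 2*(21 + 42 - 3*18 + 18*(-6))) = 594 - (2 - 2*(21 + 42 - 54 - 108)) = 594 - (2 - 2*(-99)) = 594 - (2 + 198) = 594 - 1*200 = 594 - 200 = 394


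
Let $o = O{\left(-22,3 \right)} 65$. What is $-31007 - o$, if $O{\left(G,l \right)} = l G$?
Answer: $-26717$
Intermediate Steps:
$O{\left(G,l \right)} = G l$
$o = -4290$ ($o = \left(-22\right) 3 \cdot 65 = \left(-66\right) 65 = -4290$)
$-31007 - o = -31007 - -4290 = -31007 + 4290 = -26717$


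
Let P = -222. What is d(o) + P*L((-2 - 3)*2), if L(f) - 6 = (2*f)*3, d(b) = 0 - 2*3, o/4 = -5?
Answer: 11982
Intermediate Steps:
o = -20 (o = 4*(-5) = -20)
d(b) = -6 (d(b) = 0 - 6 = -6)
L(f) = 6 + 6*f (L(f) = 6 + (2*f)*3 = 6 + 6*f)
d(o) + P*L((-2 - 3)*2) = -6 - 222*(6 + 6*((-2 - 3)*2)) = -6 - 222*(6 + 6*(-5*2)) = -6 - 222*(6 + 6*(-10)) = -6 - 222*(6 - 60) = -6 - 222*(-54) = -6 + 11988 = 11982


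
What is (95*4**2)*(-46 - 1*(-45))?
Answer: -1520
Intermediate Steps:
(95*4**2)*(-46 - 1*(-45)) = (95*16)*(-46 + 45) = 1520*(-1) = -1520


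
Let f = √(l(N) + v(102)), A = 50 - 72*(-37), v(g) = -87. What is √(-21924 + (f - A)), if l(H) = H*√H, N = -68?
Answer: √(-24638 + √(-87 - 136*I*√17)) ≈ 0.0576 - 156.92*I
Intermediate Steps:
l(H) = H^(3/2)
A = 2714 (A = 50 + 2664 = 2714)
f = √(-87 - 136*I*√17) (f = √((-68)^(3/2) - 87) = √(-136*I*√17 - 87) = √(-87 - 136*I*√17) ≈ 15.499 - 18.089*I)
√(-21924 + (f - A)) = √(-21924 + (√(-87 - 136*I*√17) - 1*2714)) = √(-21924 + (√(-87 - 136*I*√17) - 2714)) = √(-21924 + (-2714 + √(-87 - 136*I*√17))) = √(-24638 + √(-87 - 136*I*√17))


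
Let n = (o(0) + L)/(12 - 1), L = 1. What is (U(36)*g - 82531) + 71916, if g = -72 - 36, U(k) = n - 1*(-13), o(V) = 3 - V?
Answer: -132641/11 ≈ -12058.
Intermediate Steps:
n = 4/11 (n = ((3 - 1*0) + 1)/(12 - 1) = ((3 + 0) + 1)/11 = (3 + 1)*(1/11) = 4*(1/11) = 4/11 ≈ 0.36364)
U(k) = 147/11 (U(k) = 4/11 - 1*(-13) = 4/11 + 13 = 147/11)
g = -108
(U(36)*g - 82531) + 71916 = ((147/11)*(-108) - 82531) + 71916 = (-15876/11 - 82531) + 71916 = -923717/11 + 71916 = -132641/11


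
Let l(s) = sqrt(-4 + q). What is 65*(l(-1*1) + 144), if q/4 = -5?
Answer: 9360 + 130*I*sqrt(6) ≈ 9360.0 + 318.43*I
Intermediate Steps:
q = -20 (q = 4*(-5) = -20)
l(s) = 2*I*sqrt(6) (l(s) = sqrt(-4 - 20) = sqrt(-24) = 2*I*sqrt(6))
65*(l(-1*1) + 144) = 65*(2*I*sqrt(6) + 144) = 65*(144 + 2*I*sqrt(6)) = 9360 + 130*I*sqrt(6)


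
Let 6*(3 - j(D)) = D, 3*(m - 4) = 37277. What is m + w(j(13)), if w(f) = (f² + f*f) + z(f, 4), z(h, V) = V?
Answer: 223831/18 ≈ 12435.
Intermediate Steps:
m = 37289/3 (m = 4 + (⅓)*37277 = 4 + 37277/3 = 37289/3 ≈ 12430.)
j(D) = 3 - D/6
w(f) = 4 + 2*f² (w(f) = (f² + f*f) + 4 = (f² + f²) + 4 = 2*f² + 4 = 4 + 2*f²)
m + w(j(13)) = 37289/3 + (4 + 2*(3 - ⅙*13)²) = 37289/3 + (4 + 2*(3 - 13/6)²) = 37289/3 + (4 + 2*(⅚)²) = 37289/3 + (4 + 2*(25/36)) = 37289/3 + (4 + 25/18) = 37289/3 + 97/18 = 223831/18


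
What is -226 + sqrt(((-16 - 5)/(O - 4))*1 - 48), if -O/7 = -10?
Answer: -226 + I*sqrt(23386)/22 ≈ -226.0 + 6.9511*I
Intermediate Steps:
O = 70 (O = -7*(-10) = 70)
-226 + sqrt(((-16 - 5)/(O - 4))*1 - 48) = -226 + sqrt(((-16 - 5)/(70 - 4))*1 - 48) = -226 + sqrt(-21/66*1 - 48) = -226 + sqrt(-21*1/66*1 - 48) = -226 + sqrt(-7/22*1 - 48) = -226 + sqrt(-7/22 - 48) = -226 + sqrt(-1063/22) = -226 + I*sqrt(23386)/22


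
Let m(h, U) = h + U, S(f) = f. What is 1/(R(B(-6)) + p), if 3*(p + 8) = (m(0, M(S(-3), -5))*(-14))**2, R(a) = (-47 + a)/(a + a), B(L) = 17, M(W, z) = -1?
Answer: 51/2879 ≈ 0.017714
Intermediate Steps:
R(a) = (-47 + a)/(2*a) (R(a) = (-47 + a)/((2*a)) = (-47 + a)*(1/(2*a)) = (-47 + a)/(2*a))
m(h, U) = U + h
p = 172/3 (p = -8 + ((-1 + 0)*(-14))**2/3 = -8 + (-1*(-14))**2/3 = -8 + (1/3)*14**2 = -8 + (1/3)*196 = -8 + 196/3 = 172/3 ≈ 57.333)
1/(R(B(-6)) + p) = 1/((1/2)*(-47 + 17)/17 + 172/3) = 1/((1/2)*(1/17)*(-30) + 172/3) = 1/(-15/17 + 172/3) = 1/(2879/51) = 51/2879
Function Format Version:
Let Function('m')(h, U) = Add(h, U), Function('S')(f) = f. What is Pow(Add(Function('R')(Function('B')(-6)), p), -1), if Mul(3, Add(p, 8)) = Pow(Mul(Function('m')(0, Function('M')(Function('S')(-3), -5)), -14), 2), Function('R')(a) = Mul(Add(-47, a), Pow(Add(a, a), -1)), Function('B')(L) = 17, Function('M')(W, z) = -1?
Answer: Rational(51, 2879) ≈ 0.017714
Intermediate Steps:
Function('R')(a) = Mul(Rational(1, 2), Pow(a, -1), Add(-47, a)) (Function('R')(a) = Mul(Add(-47, a), Pow(Mul(2, a), -1)) = Mul(Add(-47, a), Mul(Rational(1, 2), Pow(a, -1))) = Mul(Rational(1, 2), Pow(a, -1), Add(-47, a)))
Function('m')(h, U) = Add(U, h)
p = Rational(172, 3) (p = Add(-8, Mul(Rational(1, 3), Pow(Mul(Add(-1, 0), -14), 2))) = Add(-8, Mul(Rational(1, 3), Pow(Mul(-1, -14), 2))) = Add(-8, Mul(Rational(1, 3), Pow(14, 2))) = Add(-8, Mul(Rational(1, 3), 196)) = Add(-8, Rational(196, 3)) = Rational(172, 3) ≈ 57.333)
Pow(Add(Function('R')(Function('B')(-6)), p), -1) = Pow(Add(Mul(Rational(1, 2), Pow(17, -1), Add(-47, 17)), Rational(172, 3)), -1) = Pow(Add(Mul(Rational(1, 2), Rational(1, 17), -30), Rational(172, 3)), -1) = Pow(Add(Rational(-15, 17), Rational(172, 3)), -1) = Pow(Rational(2879, 51), -1) = Rational(51, 2879)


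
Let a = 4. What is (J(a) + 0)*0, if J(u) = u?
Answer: 0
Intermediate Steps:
(J(a) + 0)*0 = (4 + 0)*0 = 4*0 = 0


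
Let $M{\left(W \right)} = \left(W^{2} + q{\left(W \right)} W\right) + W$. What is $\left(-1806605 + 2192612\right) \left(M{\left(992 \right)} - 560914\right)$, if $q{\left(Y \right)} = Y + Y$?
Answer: $923432965890$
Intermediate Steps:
$q{\left(Y \right)} = 2 Y$
$M{\left(W \right)} = W + 3 W^{2}$ ($M{\left(W \right)} = \left(W^{2} + 2 W W\right) + W = \left(W^{2} + 2 W^{2}\right) + W = 3 W^{2} + W = W + 3 W^{2}$)
$\left(-1806605 + 2192612\right) \left(M{\left(992 \right)} - 560914\right) = \left(-1806605 + 2192612\right) \left(992 \left(1 + 3 \cdot 992\right) - 560914\right) = 386007 \left(992 \left(1 + 2976\right) - 560914\right) = 386007 \left(992 \cdot 2977 - 560914\right) = 386007 \left(2953184 - 560914\right) = 386007 \cdot 2392270 = 923432965890$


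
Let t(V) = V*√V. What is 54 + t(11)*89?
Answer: 54 + 979*√11 ≈ 3301.0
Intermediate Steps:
t(V) = V^(3/2)
54 + t(11)*89 = 54 + 11^(3/2)*89 = 54 + (11*√11)*89 = 54 + 979*√11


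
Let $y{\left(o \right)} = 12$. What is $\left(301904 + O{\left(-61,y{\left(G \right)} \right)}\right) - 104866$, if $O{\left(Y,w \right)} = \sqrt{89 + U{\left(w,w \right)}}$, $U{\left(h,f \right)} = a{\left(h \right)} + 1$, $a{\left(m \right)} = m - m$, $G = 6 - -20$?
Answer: $197038 + 3 \sqrt{10} \approx 1.9705 \cdot 10^{5}$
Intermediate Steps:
$G = 26$ ($G = 6 + 20 = 26$)
$a{\left(m \right)} = 0$
$U{\left(h,f \right)} = 1$ ($U{\left(h,f \right)} = 0 + 1 = 1$)
$O{\left(Y,w \right)} = 3 \sqrt{10}$ ($O{\left(Y,w \right)} = \sqrt{89 + 1} = \sqrt{90} = 3 \sqrt{10}$)
$\left(301904 + O{\left(-61,y{\left(G \right)} \right)}\right) - 104866 = \left(301904 + 3 \sqrt{10}\right) - 104866 = 197038 + 3 \sqrt{10}$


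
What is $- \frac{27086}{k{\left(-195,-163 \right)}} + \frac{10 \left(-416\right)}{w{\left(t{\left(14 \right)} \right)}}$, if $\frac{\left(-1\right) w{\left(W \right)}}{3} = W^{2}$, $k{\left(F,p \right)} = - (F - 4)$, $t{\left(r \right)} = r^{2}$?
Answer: $- \frac{195048718}{1433397} \approx -136.07$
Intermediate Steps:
$k{\left(F,p \right)} = 4 - F$ ($k{\left(F,p \right)} = - (-4 + F) = 4 - F$)
$w{\left(W \right)} = - 3 W^{2}$
$- \frac{27086}{k{\left(-195,-163 \right)}} + \frac{10 \left(-416\right)}{w{\left(t{\left(14 \right)} \right)}} = - \frac{27086}{4 - -195} + \frac{10 \left(-416\right)}{\left(-3\right) \left(14^{2}\right)^{2}} = - \frac{27086}{4 + 195} - \frac{4160}{\left(-3\right) 196^{2}} = - \frac{27086}{199} - \frac{4160}{\left(-3\right) 38416} = \left(-27086\right) \frac{1}{199} - \frac{4160}{-115248} = - \frac{27086}{199} - - \frac{260}{7203} = - \frac{27086}{199} + \frac{260}{7203} = - \frac{195048718}{1433397}$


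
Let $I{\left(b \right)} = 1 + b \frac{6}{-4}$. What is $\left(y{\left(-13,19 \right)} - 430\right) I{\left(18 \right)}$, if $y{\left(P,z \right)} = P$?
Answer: $11518$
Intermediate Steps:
$I{\left(b \right)} = 1 - \frac{3 b}{2}$ ($I{\left(b \right)} = 1 + b 6 \left(- \frac{1}{4}\right) = 1 + b \left(- \frac{3}{2}\right) = 1 - \frac{3 b}{2}$)
$\left(y{\left(-13,19 \right)} - 430\right) I{\left(18 \right)} = \left(-13 - 430\right) \left(1 - 27\right) = - 443 \left(1 - 27\right) = \left(-443\right) \left(-26\right) = 11518$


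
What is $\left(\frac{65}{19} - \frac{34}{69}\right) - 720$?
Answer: $- \frac{940081}{1311} \approx -717.07$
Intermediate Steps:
$\left(\frac{65}{19} - \frac{34}{69}\right) - 720 = \frac{3839}{1311} - 720 = - \frac{940081}{1311}$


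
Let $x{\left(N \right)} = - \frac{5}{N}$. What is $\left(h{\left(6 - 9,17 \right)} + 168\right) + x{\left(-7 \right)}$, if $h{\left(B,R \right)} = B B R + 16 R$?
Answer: $\frac{4156}{7} \approx 593.71$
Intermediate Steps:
$h{\left(B,R \right)} = 16 R + R B^{2}$ ($h{\left(B,R \right)} = B^{2} R + 16 R = R B^{2} + 16 R = 16 R + R B^{2}$)
$\left(h{\left(6 - 9,17 \right)} + 168\right) + x{\left(-7 \right)} = \left(17 \left(16 + \left(6 - 9\right)^{2}\right) + 168\right) - \frac{5}{-7} = \left(17 \left(16 + \left(-3\right)^{2}\right) + 168\right) - - \frac{5}{7} = \left(17 \left(16 + 9\right) + 168\right) + \frac{5}{7} = \left(17 \cdot 25 + 168\right) + \frac{5}{7} = \left(425 + 168\right) + \frac{5}{7} = 593 + \frac{5}{7} = \frac{4156}{7}$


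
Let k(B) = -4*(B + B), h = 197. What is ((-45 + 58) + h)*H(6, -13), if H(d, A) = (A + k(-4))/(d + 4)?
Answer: 399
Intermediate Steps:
k(B) = -8*B
H(d, A) = (32 + A)/(4 + d) (H(d, A) = (A - 8*(-4))/(d + 4) = (A + 32)/(4 + d) = (32 + A)/(4 + d))
((-45 + 58) + h)*H(6, -13) = ((-45 + 58) + 197)*((32 - 13)/(4 + 6)) = (13 + 197)*(19/10) = 210*((⅒)*19) = 210*(19/10) = 399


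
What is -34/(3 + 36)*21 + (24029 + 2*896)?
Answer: 335435/13 ≈ 25803.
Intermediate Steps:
-34/(3 + 36)*21 + (24029 + 2*896) = -34/39*21 + (24029 + 1792) = -34*1/39*21 + 25821 = -34/39*21 + 25821 = -238/13 + 25821 = 335435/13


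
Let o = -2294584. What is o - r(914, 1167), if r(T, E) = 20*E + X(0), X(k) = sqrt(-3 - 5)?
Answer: -2317924 - 2*I*sqrt(2) ≈ -2.3179e+6 - 2.8284*I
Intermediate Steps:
X(k) = 2*I*sqrt(2) (X(k) = sqrt(-8) = 2*I*sqrt(2))
r(T, E) = 20*E + 2*I*sqrt(2)
o - r(914, 1167) = -2294584 - (20*1167 + 2*I*sqrt(2)) = -2294584 - (23340 + 2*I*sqrt(2)) = -2294584 + (-23340 - 2*I*sqrt(2)) = -2317924 - 2*I*sqrt(2)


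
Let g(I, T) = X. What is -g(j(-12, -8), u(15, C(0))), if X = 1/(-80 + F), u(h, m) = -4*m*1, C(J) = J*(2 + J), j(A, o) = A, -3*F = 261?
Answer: 1/167 ≈ 0.0059880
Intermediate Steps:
F = -87 (F = -1/3*261 = -87)
u(h, m) = -4*m
X = -1/167 (X = 1/(-80 - 87) = 1/(-167) = -1/167 ≈ -0.0059880)
g(I, T) = -1/167
-g(j(-12, -8), u(15, C(0))) = -1*(-1/167) = 1/167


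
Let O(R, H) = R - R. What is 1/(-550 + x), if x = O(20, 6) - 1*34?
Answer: -1/584 ≈ -0.0017123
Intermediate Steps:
O(R, H) = 0
x = -34 (x = 0 - 1*34 = 0 - 34 = -34)
1/(-550 + x) = 1/(-550 - 34) = 1/(-584) = -1/584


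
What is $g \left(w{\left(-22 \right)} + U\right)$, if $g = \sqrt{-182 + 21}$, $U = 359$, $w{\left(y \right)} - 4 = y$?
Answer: $341 i \sqrt{161} \approx 4326.8 i$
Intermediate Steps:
$w{\left(y \right)} = 4 + y$
$g = i \sqrt{161}$ ($g = \sqrt{-161} = i \sqrt{161} \approx 12.689 i$)
$g \left(w{\left(-22 \right)} + U\right) = i \sqrt{161} \left(\left(4 - 22\right) + 359\right) = i \sqrt{161} \left(-18 + 359\right) = i \sqrt{161} \cdot 341 = 341 i \sqrt{161}$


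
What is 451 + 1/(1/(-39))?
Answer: 412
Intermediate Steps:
451 + 1/(1/(-39)) = 451 + 1/(-1/39) = 451 - 39 = 412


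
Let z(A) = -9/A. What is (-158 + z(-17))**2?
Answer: 7166329/289 ≈ 24797.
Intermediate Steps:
(-158 + z(-17))**2 = (-158 - 9/(-17))**2 = (-158 - 9*(-1/17))**2 = (-158 + 9/17)**2 = (-2677/17)**2 = 7166329/289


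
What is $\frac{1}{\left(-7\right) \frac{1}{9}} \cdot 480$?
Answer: $- \frac{4320}{7} \approx -617.14$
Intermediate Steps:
$\frac{1}{\left(-7\right) \frac{1}{9}} \cdot 480 = \frac{1}{- \frac{7}{9}} \cdot 480 = \left(- \frac{9}{7}\right) 480 = - \frac{4320}{7}$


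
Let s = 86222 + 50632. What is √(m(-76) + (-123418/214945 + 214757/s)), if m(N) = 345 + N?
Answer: √25958703035348347819210/9805361010 ≈ 16.432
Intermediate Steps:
s = 136854
√(m(-76) + (-123418/214945 + 214757/s)) = √((345 - 76) + (-123418/214945 + 214757/136854)) = √(269 + (-123418*1/214945 + 214757*(1/136854))) = √(269 + (-123418/214945 + 214757/136854)) = √(269 + 29270696393/29416083030) = √(7942197031463/29416083030) = √25958703035348347819210/9805361010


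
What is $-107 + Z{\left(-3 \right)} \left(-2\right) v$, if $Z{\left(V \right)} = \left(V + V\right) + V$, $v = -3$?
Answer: $-161$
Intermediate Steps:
$Z{\left(V \right)} = 3 V$ ($Z{\left(V \right)} = 2 V + V = 3 V$)
$-107 + Z{\left(-3 \right)} \left(-2\right) v = -107 + 3 \left(-3\right) \left(-2\right) \left(-3\right) = -107 + \left(-9\right) \left(-2\right) \left(-3\right) = -107 + 18 \left(-3\right) = -107 - 54 = -161$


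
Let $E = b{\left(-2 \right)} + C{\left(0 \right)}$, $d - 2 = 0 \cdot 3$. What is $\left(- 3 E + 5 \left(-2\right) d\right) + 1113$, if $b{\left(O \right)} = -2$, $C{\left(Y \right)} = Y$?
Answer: $1099$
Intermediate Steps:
$d = 2$ ($d = 2 + 0 \cdot 3 = 2 + 0 = 2$)
$E = -2$ ($E = -2 + 0 = -2$)
$\left(- 3 E + 5 \left(-2\right) d\right) + 1113 = \left(\left(-3\right) \left(-2\right) + 5 \left(-2\right) 2\right) + 1113 = \left(6 - 20\right) + 1113 = -14 + 1113 = 1099$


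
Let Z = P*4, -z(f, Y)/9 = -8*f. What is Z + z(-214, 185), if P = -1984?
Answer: -23344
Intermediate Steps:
z(f, Y) = 72*f (z(f, Y) = -(-72)*f = 72*f)
Z = -7936 (Z = -1984*4 = -7936)
Z + z(-214, 185) = -7936 + 72*(-214) = -7936 - 15408 = -23344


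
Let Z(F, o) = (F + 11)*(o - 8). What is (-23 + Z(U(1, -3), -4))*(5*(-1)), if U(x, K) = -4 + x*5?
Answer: 835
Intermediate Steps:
U(x, K) = -4 + 5*x
Z(F, o) = (-8 + o)*(11 + F) (Z(F, o) = (11 + F)*(-8 + o) = (-8 + o)*(11 + F))
(-23 + Z(U(1, -3), -4))*(5*(-1)) = (-23 + (-88 - 8*(-4 + 5*1) + 11*(-4) + (-4 + 5*1)*(-4)))*(5*(-1)) = (-23 + (-88 - 8*(-4 + 5) - 44 + (-4 + 5)*(-4)))*(-5) = (-23 + (-88 - 8*1 - 44 + 1*(-4)))*(-5) = (-23 + (-88 - 8 - 44 - 4))*(-5) = (-23 - 144)*(-5) = -167*(-5) = 835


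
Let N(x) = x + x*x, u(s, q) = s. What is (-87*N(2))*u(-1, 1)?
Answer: 522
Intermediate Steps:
N(x) = x + x²
(-87*N(2))*u(-1, 1) = -174*(1 + 2)*(-1) = -174*3*(-1) = -87*6*(-1) = -522*(-1) = 522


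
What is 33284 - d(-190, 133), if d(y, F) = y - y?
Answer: 33284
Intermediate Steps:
d(y, F) = 0
33284 - d(-190, 133) = 33284 - 1*0 = 33284 + 0 = 33284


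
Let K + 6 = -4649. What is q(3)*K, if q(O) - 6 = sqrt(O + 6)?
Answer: -41895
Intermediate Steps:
q(O) = 6 + sqrt(6 + O) (q(O) = 6 + sqrt(O + 6) = 6 + sqrt(6 + O))
K = -4655 (K = -6 - 4649 = -4655)
q(3)*K = (6 + sqrt(6 + 3))*(-4655) = (6 + sqrt(9))*(-4655) = (6 + 3)*(-4655) = 9*(-4655) = -41895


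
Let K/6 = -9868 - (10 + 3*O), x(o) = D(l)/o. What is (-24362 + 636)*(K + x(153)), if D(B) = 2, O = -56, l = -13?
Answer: 211488296828/153 ≈ 1.3823e+9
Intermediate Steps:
x(o) = 2/o
K = -58260 (K = 6*(-9868 - (10 + 3*(-56))) = 6*(-9868 - (10 - 168)) = 6*(-9868 - 1*(-158)) = 6*(-9868 + 158) = 6*(-9710) = -58260)
(-24362 + 636)*(K + x(153)) = (-24362 + 636)*(-58260 + 2/153) = -23726*(-58260 + 2*(1/153)) = -23726*(-58260 + 2/153) = -23726*(-8913778/153) = 211488296828/153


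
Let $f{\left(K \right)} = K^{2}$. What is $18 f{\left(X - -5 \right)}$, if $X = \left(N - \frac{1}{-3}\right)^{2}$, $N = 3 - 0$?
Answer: $\frac{42050}{9} \approx 4672.2$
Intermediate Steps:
$N = 3$ ($N = 3 + 0 = 3$)
$X = \frac{100}{9}$ ($X = \left(3 - \frac{1}{-3}\right)^{2} = \left(3 - - \frac{1}{3}\right)^{2} = \left(3 + \frac{1}{3}\right)^{2} = \left(\frac{10}{3}\right)^{2} = \frac{100}{9} \approx 11.111$)
$18 f{\left(X - -5 \right)} = 18 \left(\frac{100}{9} - -5\right)^{2} = 18 \left(\frac{100}{9} + 5\right)^{2} = 18 \left(\frac{145}{9}\right)^{2} = 18 \cdot \frac{21025}{81} = \frac{42050}{9}$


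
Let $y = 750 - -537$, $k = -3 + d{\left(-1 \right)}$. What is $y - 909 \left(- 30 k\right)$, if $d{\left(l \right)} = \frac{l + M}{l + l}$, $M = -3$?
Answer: $-25983$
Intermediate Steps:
$d{\left(l \right)} = \frac{-3 + l}{2 l}$ ($d{\left(l \right)} = \frac{l - 3}{l + l} = \frac{-3 + l}{2 l}$)
$k = -1$ ($k = -3 + \frac{-3 - 1}{2 \left(-1\right)} = -3 + \frac{1}{2} \left(-1\right) \left(-4\right) = -3 + 2 = -1$)
$y = 1287$ ($y = 750 + 537 = 1287$)
$y - 909 \left(- 30 k\right) = 1287 - 909 \left(\left(-30\right) \left(-1\right)\right) = 1287 - 27270 = -25983$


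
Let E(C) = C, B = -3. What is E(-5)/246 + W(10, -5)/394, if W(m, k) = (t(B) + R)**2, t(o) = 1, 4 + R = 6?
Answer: 61/24231 ≈ 0.0025174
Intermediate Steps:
R = 2 (R = -4 + 6 = 2)
W(m, k) = 9 (W(m, k) = (1 + 2)**2 = 3**2 = 9)
E(-5)/246 + W(10, -5)/394 = -5/246 + 9/394 = 61/24231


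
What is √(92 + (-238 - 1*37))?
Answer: I*√183 ≈ 13.528*I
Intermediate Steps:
√(92 + (-238 - 1*37)) = √(92 + (-238 - 37)) = √(92 - 275) = √(-183) = I*√183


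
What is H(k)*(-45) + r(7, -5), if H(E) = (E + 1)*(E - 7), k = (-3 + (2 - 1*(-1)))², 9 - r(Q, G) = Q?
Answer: 317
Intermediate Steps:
r(Q, G) = 9 - Q
k = 0 (k = (-3 + (2 + 1))² = (-3 + 3)² = 0² = 0)
H(E) = (1 + E)*(-7 + E)
H(k)*(-45) + r(7, -5) = (-7 + 0² - 6*0)*(-45) + (9 - 1*7) = (-7 + 0 + 0)*(-45) + (9 - 7) = -7*(-45) + 2 = 315 + 2 = 317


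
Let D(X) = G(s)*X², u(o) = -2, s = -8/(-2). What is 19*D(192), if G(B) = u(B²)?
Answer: -1400832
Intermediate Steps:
s = 4 (s = -8*(-½) = 4)
G(B) = -2
D(X) = -2*X²
19*D(192) = 19*(-2*192²) = 19*(-2*36864) = 19*(-73728) = -1400832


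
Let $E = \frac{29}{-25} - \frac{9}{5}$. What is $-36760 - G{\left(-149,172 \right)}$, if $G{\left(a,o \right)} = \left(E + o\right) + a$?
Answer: $- \frac{919501}{25} \approx -36780.0$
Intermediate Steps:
$E = - \frac{74}{25}$ ($E = 29 \left(- \frac{1}{25}\right) - \frac{9}{5} = - \frac{29}{25} - \frac{9}{5} = - \frac{74}{25} \approx -2.96$)
$G{\left(a,o \right)} = - \frac{74}{25} + a + o$ ($G{\left(a,o \right)} = \left(- \frac{74}{25} + o\right) + a = - \frac{74}{25} + a + o$)
$-36760 - G{\left(-149,172 \right)} = -36760 - \left(- \frac{74}{25} - 149 + 172\right) = -36760 - \frac{501}{25} = - \frac{919501}{25}$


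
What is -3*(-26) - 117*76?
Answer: -8814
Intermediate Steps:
-3*(-26) - 117*76 = 78 - 8892 = -8814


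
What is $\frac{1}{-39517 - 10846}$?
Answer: $- \frac{1}{50363} \approx -1.9856 \cdot 10^{-5}$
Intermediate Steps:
$\frac{1}{-39517 - 10846} = \frac{1}{-50363} = - \frac{1}{50363}$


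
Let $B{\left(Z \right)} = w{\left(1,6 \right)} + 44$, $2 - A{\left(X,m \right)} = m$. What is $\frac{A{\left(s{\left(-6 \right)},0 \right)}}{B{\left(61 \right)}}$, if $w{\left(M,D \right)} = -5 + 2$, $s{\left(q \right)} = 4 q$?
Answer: $\frac{2}{41} \approx 0.048781$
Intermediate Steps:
$A{\left(X,m \right)} = 2 - m$
$w{\left(M,D \right)} = -3$
$B{\left(Z \right)} = 41$ ($B{\left(Z \right)} = -3 + 44 = 41$)
$\frac{A{\left(s{\left(-6 \right)},0 \right)}}{B{\left(61 \right)}} = \frac{2 - 0}{41} = \left(2 + 0\right) \frac{1}{41} = 2 \cdot \frac{1}{41} = \frac{2}{41}$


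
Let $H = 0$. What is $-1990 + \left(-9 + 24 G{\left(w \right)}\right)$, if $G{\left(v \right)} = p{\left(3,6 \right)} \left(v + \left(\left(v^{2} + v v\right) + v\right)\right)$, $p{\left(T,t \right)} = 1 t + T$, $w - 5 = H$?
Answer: $10961$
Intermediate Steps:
$w = 5$ ($w = 5 + 0 = 5$)
$p{\left(T,t \right)} = T + t$ ($p{\left(T,t \right)} = t + T = T + t$)
$G{\left(v \right)} = 18 v + 18 v^{2}$ ($G{\left(v \right)} = \left(3 + 6\right) \left(v + \left(\left(v^{2} + v v\right) + v\right)\right) = 9 \left(v + \left(\left(v^{2} + v^{2}\right) + v\right)\right) = 9 \left(v + \left(2 v^{2} + v\right)\right) = 9 \left(v + \left(v + 2 v^{2}\right)\right) = 9 \left(2 v + 2 v^{2}\right) = 18 v + 18 v^{2}$)
$-1990 + \left(-9 + 24 G{\left(w \right)}\right) = -1990 - \left(9 - 24 \cdot 18 \cdot 5 \left(1 + 5\right)\right) = -1990 - \left(9 - 24 \cdot 18 \cdot 5 \cdot 6\right) = -1990 + \left(-9 + 24 \cdot 540\right) = -1990 + \left(-9 + 12960\right) = -1990 + 12951 = 10961$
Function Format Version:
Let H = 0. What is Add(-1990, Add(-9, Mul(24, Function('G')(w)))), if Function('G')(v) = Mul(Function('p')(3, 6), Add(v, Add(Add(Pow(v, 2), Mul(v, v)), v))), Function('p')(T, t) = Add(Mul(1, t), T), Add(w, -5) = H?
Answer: 10961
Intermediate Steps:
w = 5 (w = Add(5, 0) = 5)
Function('p')(T, t) = Add(T, t) (Function('p')(T, t) = Add(t, T) = Add(T, t))
Function('G')(v) = Add(Mul(18, v), Mul(18, Pow(v, 2))) (Function('G')(v) = Mul(Add(3, 6), Add(v, Add(Add(Pow(v, 2), Mul(v, v)), v))) = Mul(9, Add(v, Add(Add(Pow(v, 2), Pow(v, 2)), v))) = Mul(9, Add(v, Add(Mul(2, Pow(v, 2)), v))) = Mul(9, Add(v, Add(v, Mul(2, Pow(v, 2))))) = Mul(9, Add(Mul(2, v), Mul(2, Pow(v, 2)))) = Add(Mul(18, v), Mul(18, Pow(v, 2))))
Add(-1990, Add(-9, Mul(24, Function('G')(w)))) = Add(-1990, Add(-9, Mul(24, Mul(18, 5, Add(1, 5))))) = Add(-1990, Add(-9, Mul(24, Mul(18, 5, 6)))) = Add(-1990, Add(-9, Mul(24, 540))) = Add(-1990, Add(-9, 12960)) = Add(-1990, 12951) = 10961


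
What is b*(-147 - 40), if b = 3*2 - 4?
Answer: -374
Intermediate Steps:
b = 2 (b = 6 - 4 = 2)
b*(-147 - 40) = 2*(-147 - 40) = 2*(-187) = -374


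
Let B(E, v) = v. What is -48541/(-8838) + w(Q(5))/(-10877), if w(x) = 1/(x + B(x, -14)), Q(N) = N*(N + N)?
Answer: 1055960423/192261852 ≈ 5.4923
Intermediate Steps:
Q(N) = 2*N**2 (Q(N) = N*(2*N) = 2*N**2)
w(x) = 1/(-14 + x) (w(x) = 1/(x - 14) = 1/(-14 + x))
-48541/(-8838) + w(Q(5))/(-10877) = -48541/(-8838) + 1/(-14 + 2*5**2*(-10877)) = -48541*(-1/8838) - 1/10877/(-14 + 2*25) = 48541/8838 - 1/10877/(-14 + 50) = 48541/8838 - 1/10877/36 = 48541/8838 + (1/36)*(-1/10877) = 48541/8838 - 1/391572 = 1055960423/192261852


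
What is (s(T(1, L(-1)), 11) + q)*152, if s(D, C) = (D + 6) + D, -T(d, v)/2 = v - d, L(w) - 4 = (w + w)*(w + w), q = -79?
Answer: -15352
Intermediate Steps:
L(w) = 4 + 4*w² (L(w) = 4 + (w + w)*(w + w) = 4 + (2*w)*(2*w) = 4 + 4*w²)
T(d, v) = -2*v + 2*d (T(d, v) = -2*(v - d) = -2*v + 2*d)
s(D, C) = 6 + 2*D (s(D, C) = (6 + D) + D = 6 + 2*D)
(s(T(1, L(-1)), 11) + q)*152 = ((6 + 2*(-2*(4 + 4*(-1)²) + 2*1)) - 79)*152 = ((6 + 2*(-2*(4 + 4*1) + 2)) - 79)*152 = ((6 + 2*(-2*(4 + 4) + 2)) - 79)*152 = ((6 + 2*(-2*8 + 2)) - 79)*152 = ((6 + 2*(-16 + 2)) - 79)*152 = ((6 + 2*(-14)) - 79)*152 = ((6 - 28) - 79)*152 = (-22 - 79)*152 = -101*152 = -15352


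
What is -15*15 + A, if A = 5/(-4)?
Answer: -905/4 ≈ -226.25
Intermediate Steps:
A = -5/4 (A = 5*(-¼) = -5/4 ≈ -1.2500)
-15*15 + A = -15*15 - 5/4 = -225 - 5/4 = -905/4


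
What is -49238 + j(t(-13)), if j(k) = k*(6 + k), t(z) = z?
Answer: -49147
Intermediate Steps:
-49238 + j(t(-13)) = -49238 - 13*(6 - 13) = -49238 - 13*(-7) = -49238 + 91 = -49147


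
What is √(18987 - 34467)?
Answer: 6*I*√430 ≈ 124.42*I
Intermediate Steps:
√(18987 - 34467) = √(-15480) = 6*I*√430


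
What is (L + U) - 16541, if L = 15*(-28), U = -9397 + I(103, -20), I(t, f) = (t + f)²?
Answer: -19469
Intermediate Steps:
I(t, f) = (f + t)²
U = -2508 (U = -9397 + (-20 + 103)² = -9397 + 83² = -9397 + 6889 = -2508)
L = -420
(L + U) - 16541 = (-420 - 2508) - 16541 = -2928 - 16541 = -19469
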